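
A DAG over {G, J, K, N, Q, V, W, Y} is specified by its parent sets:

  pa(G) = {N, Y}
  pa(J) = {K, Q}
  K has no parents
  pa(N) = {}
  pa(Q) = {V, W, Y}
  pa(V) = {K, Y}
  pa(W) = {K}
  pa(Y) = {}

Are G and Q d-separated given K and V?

No — G and Q are not d-separated given {K, V}.

Enumerating the 4 paths from G to Q and testing each for blocking by {K, V}:
  1. G ← Y → V ← K → W → Q — Y:fork[open]; V:collider[open]; K:fork[blocks]; W:chain[open] ⇒ blocked
  2. G ← Y → V ← K → J ← Q — Y:fork[open]; V:collider[open]; K:fork[blocks]; J:collider[blocks] ⇒ blocked
  3. G ← Y → V → Q — Y:fork[open]; V:chain[blocks] ⇒ blocked
  4. G ← Y → Q — Y:fork[open] ⇒ active
At least one path is unblocked, so d-separation fails.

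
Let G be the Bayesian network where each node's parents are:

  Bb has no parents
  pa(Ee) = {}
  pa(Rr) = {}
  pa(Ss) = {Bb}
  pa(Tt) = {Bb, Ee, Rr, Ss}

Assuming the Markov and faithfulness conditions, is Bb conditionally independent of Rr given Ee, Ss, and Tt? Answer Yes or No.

2 paths connect Bb and Rr; each must be blocked for d-separation to hold:
Path 1: Bb → Ss → Tt ← Rr
  Ss is a chain here and Ss is conditioned on, so the path is blocked at Ss.
Path 2: Bb → Tt ← Rr
  Tt is a collider and Tt is conditioned on, which opens it — no node blocks this path, so it is active.
Because an active path exists, Bb and Rr are not d-separated.

No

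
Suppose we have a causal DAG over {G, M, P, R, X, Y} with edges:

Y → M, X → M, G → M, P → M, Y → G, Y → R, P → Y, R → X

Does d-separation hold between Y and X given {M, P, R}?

No

There are 4 undirected paths between Y and X; checking each against the conditioning set {M, P, R}:
Path 1: Y → G → M ← X
  G is a chain and G is not conditioned on; M is a collider and M is conditioned on, which opens it — no node blocks this path, so it is active.
Path 2: Y → R → X
  R is a chain here and R is conditioned on, so the path is blocked at R.
Path 3: Y → M ← X
  M is a collider and M is conditioned on, which opens it — no node blocks this path, so it is active.
Path 4: Y ← P → M ← X
  P is a fork here and P is conditioned on, so the path is blocked at P.
Because an active path exists, Y and X are not d-separated.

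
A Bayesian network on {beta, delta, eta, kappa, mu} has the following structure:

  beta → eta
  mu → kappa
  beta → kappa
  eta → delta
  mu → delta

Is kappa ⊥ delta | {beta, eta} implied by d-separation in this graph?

No

2 paths connect kappa and delta; each must be blocked for d-separation to hold:
Path 1: kappa ← mu → delta
  mu is a fork and mu is not conditioned on — no node blocks this path, so it is active.
Path 2: kappa ← beta → eta → delta
  beta is a fork here and beta is conditioned on, so the path is blocked at beta.
Since the path kappa ← mu → delta is active, kappa and delta are not d-separated given {beta, eta}.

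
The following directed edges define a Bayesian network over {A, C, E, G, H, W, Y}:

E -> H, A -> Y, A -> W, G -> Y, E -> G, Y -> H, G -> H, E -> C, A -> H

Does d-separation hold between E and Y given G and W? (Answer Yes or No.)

We examine all 6 paths between E and Y:
Path 1: E → G → Y
  G is a chain here and G is conditioned on, so the path is blocked at G.
Path 2: E → G → H ← Y
  G is a chain here and G is conditioned on, so the path is blocked at G.
Path 3: E → G → H ← A → Y
  G is a chain here and G is conditioned on, so the path is blocked at G.
Path 4: E → H ← Y
  H is a collider here and neither H nor any of its descendants is conditioned on, so the collider stays closed — the path is blocked at H.
Path 5: E → H ← G → Y
  H is a collider here and neither H nor any of its descendants is conditioned on, so the collider stays closed — the path is blocked at H.
Path 6: E → H ← A → Y
  H is a collider here and neither H nor any of its descendants is conditioned on, so the collider stays closed — the path is blocked at H.
Every path is blocked, so E and Y are d-separated given {G, W}.

Yes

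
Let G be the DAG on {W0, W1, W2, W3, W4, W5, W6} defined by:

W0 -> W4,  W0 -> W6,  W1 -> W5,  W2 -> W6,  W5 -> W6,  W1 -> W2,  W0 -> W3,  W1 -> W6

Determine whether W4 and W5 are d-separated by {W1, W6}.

Enumerating the 3 paths from W4 to W5 and testing each for blocking by {W1, W6}:
Path 1: W4 ← W0 → W6 ← W1 → W5
  W1 is a fork here and W1 is conditioned on, so the path is blocked at W1.
Path 2: W4 ← W0 → W6 ← W5
  W0 is a fork and W0 is not conditioned on; W6 is a collider and W6 is conditioned on, which opens it — no node blocks this path, so it is active.
Path 3: W4 ← W0 → W6 ← W2 ← W1 → W5
  W1 is a fork here and W1 is conditioned on, so the path is blocked at W1.
At least one path is unblocked, so d-separation fails.

No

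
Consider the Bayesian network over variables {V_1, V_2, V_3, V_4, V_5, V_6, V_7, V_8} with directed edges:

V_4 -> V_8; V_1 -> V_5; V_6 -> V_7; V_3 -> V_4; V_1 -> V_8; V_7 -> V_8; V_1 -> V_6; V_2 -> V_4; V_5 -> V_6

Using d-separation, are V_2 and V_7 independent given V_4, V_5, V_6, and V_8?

There are 3 undirected paths between V_2 and V_7; checking each against the conditioning set {V_4, V_5, V_6, V_8}:
  1. V_2 → V_4 → V_8 ← V_1 → V_6 → V_7 — V_4:chain[blocks]; V_8:collider[open]; V_1:fork[open]; V_6:chain[blocks] ⇒ blocked
  2. V_2 → V_4 → V_8 ← V_1 → V_5 → V_6 → V_7 — V_4:chain[blocks]; V_8:collider[open]; V_1:fork[open]; V_5:chain[blocks]; V_6:chain[blocks] ⇒ blocked
  3. V_2 → V_4 → V_8 ← V_7 — V_4:chain[blocks]; V_8:collider[open] ⇒ blocked
Every path is blocked, so V_2 and V_7 are d-separated given {V_4, V_5, V_6, V_8}.

Yes — V_2 and V_7 are d-separated given {V_4, V_5, V_6, V_8}.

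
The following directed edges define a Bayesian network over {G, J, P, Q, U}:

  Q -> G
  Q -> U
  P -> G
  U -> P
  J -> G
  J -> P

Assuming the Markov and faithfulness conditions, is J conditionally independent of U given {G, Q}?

No

There are 4 undirected paths between J and U; checking each against the conditioning set {G, Q}:
  1. J → G ← Q → U — G:collider[open]; Q:fork[blocks] ⇒ blocked
  2. J → G ← P ← U — G:collider[open]; P:chain[open] ⇒ active
  3. J → P ← U — P:collider[open] ⇒ active
  4. J → P → G ← Q → U — P:chain[open]; G:collider[open]; Q:fork[blocks] ⇒ blocked
Since the path J → G ← P ← U is active, J and U are not d-separated given {G, Q}.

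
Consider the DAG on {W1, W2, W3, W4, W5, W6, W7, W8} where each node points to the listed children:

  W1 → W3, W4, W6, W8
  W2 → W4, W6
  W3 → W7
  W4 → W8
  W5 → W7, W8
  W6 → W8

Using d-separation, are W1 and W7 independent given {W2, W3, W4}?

Enumerating the 6 paths from W1 to W7 and testing each for blocking by {W2, W3, W4}:
Path 1: W1 → W8 ← W5 → W7
  W8 is a collider here and neither W8 nor any of its descendants is conditioned on, so the collider stays closed — the path is blocked at W8.
Path 2: W1 → W3 → W7
  W3 is a chain here and W3 is conditioned on, so the path is blocked at W3.
Path 3: W1 → W4 → W8 ← W5 → W7
  W4 is a chain here and W4 is conditioned on, so the path is blocked at W4.
Path 4: W1 → W4 ← W2 → W6 → W8 ← W5 → W7
  W2 is a fork here and W2 is conditioned on, so the path is blocked at W2.
Path 5: W1 → W6 → W8 ← W5 → W7
  W8 is a collider here and neither W8 nor any of its descendants is conditioned on, so the collider stays closed — the path is blocked at W8.
Path 6: W1 → W6 ← W2 → W4 → W8 ← W5 → W7
  W6 is a collider here and neither W6 nor any of its descendants is conditioned on, so the collider stays closed — the path is blocked at W6.
Since every path is blocked, d-separation holds.

Yes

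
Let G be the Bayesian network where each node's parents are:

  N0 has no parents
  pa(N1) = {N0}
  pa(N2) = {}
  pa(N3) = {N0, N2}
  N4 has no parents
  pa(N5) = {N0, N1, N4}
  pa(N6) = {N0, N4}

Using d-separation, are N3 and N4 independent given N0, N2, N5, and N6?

There are 3 undirected paths between N3 and N4; checking each against the conditioning set {N0, N2, N5, N6}:
Path 1: N3 ← N0 → N1 → N5 ← N4
  N0 is a fork here and N0 is conditioned on, so the path is blocked at N0.
Path 2: N3 ← N0 → N6 ← N4
  N0 is a fork here and N0 is conditioned on, so the path is blocked at N0.
Path 3: N3 ← N0 → N5 ← N4
  N0 is a fork here and N0 is conditioned on, so the path is blocked at N0.
Every path is blocked, so N3 and N4 are d-separated given {N0, N2, N5, N6}.

Yes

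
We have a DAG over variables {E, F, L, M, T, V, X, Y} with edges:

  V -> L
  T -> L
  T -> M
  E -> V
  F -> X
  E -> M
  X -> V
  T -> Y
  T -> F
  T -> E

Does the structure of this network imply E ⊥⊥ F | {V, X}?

There are 6 undirected paths between E and F; checking each against the conditioning set {V, X}:
Path 1: E → V ← X ← F
  X is a chain here and X is conditioned on, so the path is blocked at X.
Path 2: E → V → L ← T → F
  V is a chain here and V is conditioned on, so the path is blocked at V.
Path 3: E → M ← T → F
  M is a collider here and neither M nor any of its descendants is conditioned on, so the collider stays closed — the path is blocked at M.
Path 4: E → M ← T → L ← V ← X ← F
  M is a collider here and neither M nor any of its descendants is conditioned on, so the collider stays closed — the path is blocked at M.
Path 5: E ← T → F
  T is a fork and T is not conditioned on — no node blocks this path, so it is active.
Path 6: E ← T → L ← V ← X ← F
  L is a collider here and neither L nor any of its descendants is conditioned on, so the collider stays closed — the path is blocked at L.
At least one path is unblocked, so d-separation fails.

No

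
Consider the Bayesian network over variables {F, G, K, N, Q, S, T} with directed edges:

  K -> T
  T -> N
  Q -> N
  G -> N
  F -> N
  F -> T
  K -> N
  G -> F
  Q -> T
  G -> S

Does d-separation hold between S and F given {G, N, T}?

There are 5 undirected paths between S and F; checking each against the conditioning set {G, N, T}:
Path 1: S ← G → F
  G is a fork here and G is conditioned on, so the path is blocked at G.
Path 2: S ← G → N ← F
  G is a fork here and G is conditioned on, so the path is blocked at G.
Path 3: S ← G → N ← T ← F
  G is a fork here and G is conditioned on, so the path is blocked at G.
Path 4: S ← G → N ← K → T ← F
  G is a fork here and G is conditioned on, so the path is blocked at G.
Path 5: S ← G → N ← Q → T ← F
  G is a fork here and G is conditioned on, so the path is blocked at G.
All paths are blocked; S ⊥ F | {G, N, T} holds.

Yes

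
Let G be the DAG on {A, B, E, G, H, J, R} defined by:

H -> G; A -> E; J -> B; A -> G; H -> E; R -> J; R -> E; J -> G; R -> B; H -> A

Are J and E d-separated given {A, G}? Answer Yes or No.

6 paths connect J and E; each must be blocked for d-separation to hold:
Path 1: J → B ← R → E
  B is a collider here and neither B nor any of its descendants is conditioned on, so the collider stays closed — the path is blocked at B.
Path 2: J → G ← H → A → E
  A is a chain here and A is conditioned on, so the path is blocked at A.
Path 3: J → G ← H → E
  G is a collider and G is conditioned on, which opens it; H is a fork and H is not conditioned on — no node blocks this path, so it is active.
Path 4: J → G ← A ← H → E
  A is a chain here and A is conditioned on, so the path is blocked at A.
Path 5: J → G ← A → E
  A is a fork here and A is conditioned on, so the path is blocked at A.
Path 6: J ← R → E
  R is a fork and R is not conditioned on — no node blocks this path, so it is active.
Because an active path exists, J and E are not d-separated.

No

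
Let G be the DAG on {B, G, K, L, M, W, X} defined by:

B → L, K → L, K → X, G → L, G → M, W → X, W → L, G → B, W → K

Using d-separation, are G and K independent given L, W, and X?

No — G and K are not d-separated given {L, W, X}.

There are 6 undirected paths between G and K; checking each against the conditioning set {L, W, X}:
Path 1: G → L ← W → X ← K
  W is a fork here and W is conditioned on, so the path is blocked at W.
Path 2: G → L ← W → K
  W is a fork here and W is conditioned on, so the path is blocked at W.
Path 3: G → L ← K
  L is a collider and L is conditioned on, which opens it — no node blocks this path, so it is active.
Path 4: G → B → L ← W → X ← K
  W is a fork here and W is conditioned on, so the path is blocked at W.
Path 5: G → B → L ← W → K
  W is a fork here and W is conditioned on, so the path is blocked at W.
Path 6: G → B → L ← K
  B is a chain and B is not conditioned on; L is a collider and L is conditioned on, which opens it — no node blocks this path, so it is active.
Since the path G → L ← K is active, G and K are not d-separated given {L, W, X}.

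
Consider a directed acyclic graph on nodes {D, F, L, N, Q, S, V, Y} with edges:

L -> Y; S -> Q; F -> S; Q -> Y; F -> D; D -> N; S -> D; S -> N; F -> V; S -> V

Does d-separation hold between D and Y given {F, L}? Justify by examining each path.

4 paths connect D and Y; each must be blocked for d-separation to hold:
Path 1: D → N ← S → Q → Y
  N is a collider here and neither N nor any of its descendants is conditioned on, so the collider stays closed — the path is blocked at N.
Path 2: D ← F → S → Q → Y
  F is a fork here and F is conditioned on, so the path is blocked at F.
Path 3: D ← F → V ← S → Q → Y
  F is a fork here and F is conditioned on, so the path is blocked at F.
Path 4: D ← S → Q → Y
  S is a fork and S is not conditioned on; Q is a chain and Q is not conditioned on — no node blocks this path, so it is active.
Since the path D ← S → Q → Y is active, D and Y are not d-separated given {F, L}.

No — D and Y are not d-separated given {F, L}.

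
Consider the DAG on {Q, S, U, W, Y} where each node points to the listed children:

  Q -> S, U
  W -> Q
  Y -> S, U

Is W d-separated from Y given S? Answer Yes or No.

There are 2 undirected paths between W and Y; checking each against the conditioning set {S}:
  1. W → Q → S ← Y — Q:chain[open]; S:collider[open] ⇒ active
  2. W → Q → U ← Y — Q:chain[open]; U:collider[blocks] ⇒ blocked
Because an active path exists, W and Y are not d-separated.

No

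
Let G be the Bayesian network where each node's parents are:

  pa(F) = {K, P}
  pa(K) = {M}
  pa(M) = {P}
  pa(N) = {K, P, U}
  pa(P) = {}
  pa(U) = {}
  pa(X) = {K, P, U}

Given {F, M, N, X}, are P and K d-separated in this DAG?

6 paths connect P and K; each must be blocked for d-separation to hold:
Path 1: P → N ← U → X ← K
  N is a collider and N is conditioned on, which opens it; U is a fork and U is not conditioned on; X is a collider and X is conditioned on, which opens it — no node blocks this path, so it is active.
Path 2: P → N ← K
  N is a collider and N is conditioned on, which opens it — no node blocks this path, so it is active.
Path 3: P → M → K
  M is a chain here and M is conditioned on, so the path is blocked at M.
Path 4: P → X ← U → N ← K
  X is a collider and X is conditioned on, which opens it; U is a fork and U is not conditioned on; N is a collider and N is conditioned on, which opens it — no node blocks this path, so it is active.
Path 5: P → X ← K
  X is a collider and X is conditioned on, which opens it — no node blocks this path, so it is active.
Path 6: P → F ← K
  F is a collider and F is conditioned on, which opens it — no node blocks this path, so it is active.
Since the path P → N ← U → X ← K is active, P and K are not d-separated given {F, M, N, X}.

No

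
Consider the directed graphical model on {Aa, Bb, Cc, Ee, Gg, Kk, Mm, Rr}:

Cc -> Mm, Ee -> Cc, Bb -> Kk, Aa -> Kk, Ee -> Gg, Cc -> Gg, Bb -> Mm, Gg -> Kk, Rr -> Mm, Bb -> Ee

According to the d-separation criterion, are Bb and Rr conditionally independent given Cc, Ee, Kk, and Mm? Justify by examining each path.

No

We examine all 5 paths between Bb and Rr:
  1. Bb → Kk ← Gg ← Ee → Cc → Mm ← Rr — Kk:collider[open]; Gg:chain[open]; Ee:fork[blocks]; Cc:chain[blocks]; Mm:collider[open] ⇒ blocked
  2. Bb → Kk ← Gg ← Cc → Mm ← Rr — Kk:collider[open]; Gg:chain[open]; Cc:fork[blocks]; Mm:collider[open] ⇒ blocked
  3. Bb → Ee → Gg ← Cc → Mm ← Rr — Ee:chain[blocks]; Gg:collider[open]; Cc:fork[blocks]; Mm:collider[open] ⇒ blocked
  4. Bb → Ee → Cc → Mm ← Rr — Ee:chain[blocks]; Cc:chain[blocks]; Mm:collider[open] ⇒ blocked
  5. Bb → Mm ← Rr — Mm:collider[open] ⇒ active
At least one path is unblocked, so d-separation fails.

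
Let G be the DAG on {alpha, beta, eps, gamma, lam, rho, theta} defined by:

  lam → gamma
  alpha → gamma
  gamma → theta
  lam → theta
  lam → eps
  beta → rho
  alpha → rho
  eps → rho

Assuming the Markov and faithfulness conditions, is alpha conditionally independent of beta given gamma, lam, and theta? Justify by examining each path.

Enumerating the 3 paths from alpha to beta and testing each for blocking by {gamma, lam, theta}:
Path 1: alpha → rho ← beta
  rho is a collider here and neither rho nor any of its descendants is conditioned on, so the collider stays closed — the path is blocked at rho.
Path 2: alpha → gamma ← lam → eps → rho ← beta
  lam is a fork here and lam is conditioned on, so the path is blocked at lam.
Path 3: alpha → gamma → theta ← lam → eps → rho ← beta
  gamma is a chain here and gamma is conditioned on, so the path is blocked at gamma.
All paths are blocked; alpha ⊥ beta | {gamma, lam, theta} holds.

Yes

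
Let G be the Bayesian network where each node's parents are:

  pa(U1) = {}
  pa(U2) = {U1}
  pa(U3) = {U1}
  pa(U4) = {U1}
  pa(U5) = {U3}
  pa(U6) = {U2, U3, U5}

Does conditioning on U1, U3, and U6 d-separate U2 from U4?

Enumerating the 3 paths from U2 to U4 and testing each for blocking by {U1, U3, U6}:
  1. U2 → U6 ← U5 ← U3 ← U1 → U4 — U6:collider[open]; U5:chain[open]; U3:chain[blocks]; U1:fork[blocks] ⇒ blocked
  2. U2 → U6 ← U3 ← U1 → U4 — U6:collider[open]; U3:chain[blocks]; U1:fork[blocks] ⇒ blocked
  3. U2 ← U1 → U4 — U1:fork[blocks] ⇒ blocked
Every path is blocked, so U2 and U4 are d-separated given {U1, U3, U6}.

Yes — U2 and U4 are d-separated given {U1, U3, U6}.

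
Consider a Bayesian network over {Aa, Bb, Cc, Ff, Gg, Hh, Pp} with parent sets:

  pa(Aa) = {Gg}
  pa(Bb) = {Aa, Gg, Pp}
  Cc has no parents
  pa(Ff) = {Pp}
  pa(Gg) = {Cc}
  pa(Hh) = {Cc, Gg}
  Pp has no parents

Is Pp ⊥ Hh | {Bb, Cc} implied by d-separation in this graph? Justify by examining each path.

No

We examine all 4 paths between Pp and Hh:
Path 1: Pp → Bb ← Gg ← Cc → Hh
  Cc is a fork here and Cc is conditioned on, so the path is blocked at Cc.
Path 2: Pp → Bb ← Gg → Hh
  Bb is a collider and Bb is conditioned on, which opens it; Gg is a fork and Gg is not conditioned on — no node blocks this path, so it is active.
Path 3: Pp → Bb ← Aa ← Gg ← Cc → Hh
  Cc is a fork here and Cc is conditioned on, so the path is blocked at Cc.
Path 4: Pp → Bb ← Aa ← Gg → Hh
  Bb is a collider and Bb is conditioned on, which opens it; Aa is a chain and Aa is not conditioned on; Gg is a fork and Gg is not conditioned on — no node blocks this path, so it is active.
At least one path is unblocked, so d-separation fails.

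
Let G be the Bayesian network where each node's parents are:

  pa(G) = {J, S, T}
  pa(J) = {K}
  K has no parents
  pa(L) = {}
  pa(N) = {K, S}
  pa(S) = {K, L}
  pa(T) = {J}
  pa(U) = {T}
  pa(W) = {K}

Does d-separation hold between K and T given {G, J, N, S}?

Yes — K and T are d-separated given {G, J, N, S}.

Enumerating the 6 paths from K to T and testing each for blocking by {G, J, N, S}:
Path 1: K → S → G ← J → T
  S is a chain here and S is conditioned on, so the path is blocked at S.
Path 2: K → S → G ← T
  S is a chain here and S is conditioned on, so the path is blocked at S.
Path 3: K → J → G ← T
  J is a chain here and J is conditioned on, so the path is blocked at J.
Path 4: K → J → T
  J is a chain here and J is conditioned on, so the path is blocked at J.
Path 5: K → N ← S → G ← J → T
  S is a fork here and S is conditioned on, so the path is blocked at S.
Path 6: K → N ← S → G ← T
  S is a fork here and S is conditioned on, so the path is blocked at S.
Every path is blocked, so K and T are d-separated given {G, J, N, S}.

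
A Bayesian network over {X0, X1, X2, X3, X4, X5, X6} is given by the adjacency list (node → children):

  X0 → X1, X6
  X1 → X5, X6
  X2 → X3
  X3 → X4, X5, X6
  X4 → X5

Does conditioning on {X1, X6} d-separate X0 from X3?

No

We examine all 6 paths between X0 and X3:
Path 1: X0 → X6 ← X3
  X6 is a collider and X6 is conditioned on, which opens it — no node blocks this path, so it is active.
Path 2: X0 → X6 ← X1 → X5 ← X3
  X1 is a fork here and X1 is conditioned on, so the path is blocked at X1.
Path 3: X0 → X6 ← X1 → X5 ← X4 ← X3
  X1 is a fork here and X1 is conditioned on, so the path is blocked at X1.
Path 4: X0 → X1 → X6 ← X3
  X1 is a chain here and X1 is conditioned on, so the path is blocked at X1.
Path 5: X0 → X1 → X5 ← X3
  X1 is a chain here and X1 is conditioned on, so the path is blocked at X1.
Path 6: X0 → X1 → X5 ← X4 ← X3
  X1 is a chain here and X1 is conditioned on, so the path is blocked at X1.
At least one path is unblocked, so d-separation fails.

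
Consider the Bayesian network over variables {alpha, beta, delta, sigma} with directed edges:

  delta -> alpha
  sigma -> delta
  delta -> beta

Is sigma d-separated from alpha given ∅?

No

There is one path between sigma and alpha:
  1. sigma → delta → alpha — delta:chain[open] ⇒ active
Because an active path exists, sigma and alpha are not d-separated.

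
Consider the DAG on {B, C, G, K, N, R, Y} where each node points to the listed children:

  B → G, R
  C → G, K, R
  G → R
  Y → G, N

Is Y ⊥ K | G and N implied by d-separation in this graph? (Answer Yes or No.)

No

Enumerating the 3 paths from Y to K and testing each for blocking by {G, N}:
Path 1: Y → G → R ← C → K
  G is a chain here and G is conditioned on, so the path is blocked at G.
Path 2: Y → G ← B → R ← C → K
  R is a collider here and neither R nor any of its descendants is conditioned on, so the collider stays closed — the path is blocked at R.
Path 3: Y → G ← C → K
  G is a collider and G is conditioned on, which opens it; C is a fork and C is not conditioned on — no node blocks this path, so it is active.
Because an active path exists, Y and K are not d-separated.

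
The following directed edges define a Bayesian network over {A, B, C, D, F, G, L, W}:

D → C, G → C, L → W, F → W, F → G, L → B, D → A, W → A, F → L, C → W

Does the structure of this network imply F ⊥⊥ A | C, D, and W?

6 paths connect F and A; each must be blocked for d-separation to hold:
Path 1: F → L → W ← C ← D → A
  C is a chain here and C is conditioned on, so the path is blocked at C.
Path 2: F → L → W → A
  W is a chain here and W is conditioned on, so the path is blocked at W.
Path 3: F → W ← C ← D → A
  C is a chain here and C is conditioned on, so the path is blocked at C.
Path 4: F → W → A
  W is a chain here and W is conditioned on, so the path is blocked at W.
Path 5: F → G → C ← D → A
  D is a fork here and D is conditioned on, so the path is blocked at D.
Path 6: F → G → C → W → A
  C is a chain here and C is conditioned on, so the path is blocked at C.
Since every path is blocked, d-separation holds.

Yes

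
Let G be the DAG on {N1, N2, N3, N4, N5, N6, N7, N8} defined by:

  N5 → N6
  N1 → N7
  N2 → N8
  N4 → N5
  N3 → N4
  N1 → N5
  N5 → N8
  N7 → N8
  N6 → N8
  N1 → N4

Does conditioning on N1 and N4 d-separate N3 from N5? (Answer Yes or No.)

Yes

There are 4 undirected paths between N3 and N5; checking each against the conditioning set {N1, N4}:
Path 1: N3 → N4 → N5
  N4 is a chain here and N4 is conditioned on, so the path is blocked at N4.
Path 2: N3 → N4 ← N1 → N5
  N1 is a fork here and N1 is conditioned on, so the path is blocked at N1.
Path 3: N3 → N4 ← N1 → N7 → N8 ← N5
  N1 is a fork here and N1 is conditioned on, so the path is blocked at N1.
Path 4: N3 → N4 ← N1 → N7 → N8 ← N6 ← N5
  N1 is a fork here and N1 is conditioned on, so the path is blocked at N1.
Since every path is blocked, d-separation holds.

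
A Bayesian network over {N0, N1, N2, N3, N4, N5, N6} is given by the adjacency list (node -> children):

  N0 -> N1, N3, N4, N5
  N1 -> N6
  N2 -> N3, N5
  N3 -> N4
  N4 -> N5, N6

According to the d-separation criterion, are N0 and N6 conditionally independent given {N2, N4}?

Enumerating the 6 paths from N0 to N6 and testing each for blocking by {N2, N4}:
Path 1: N0 → N1 → N6
  N1 is a chain and N1 is not conditioned on — no node blocks this path, so it is active.
Path 2: N0 → N5 ← N4 → N6
  N5 is a collider here and neither N5 nor any of its descendants is conditioned on, so the collider stays closed — the path is blocked at N5.
Path 3: N0 → N5 ← N2 → N3 → N4 → N6
  N5 is a collider here and neither N5 nor any of its descendants is conditioned on, so the collider stays closed — the path is blocked at N5.
Path 4: N0 → N3 → N4 → N6
  N4 is a chain here and N4 is conditioned on, so the path is blocked at N4.
Path 5: N0 → N3 ← N2 → N5 ← N4 → N6
  N2 is a fork here and N2 is conditioned on, so the path is blocked at N2.
Path 6: N0 → N4 → N6
  N4 is a chain here and N4 is conditioned on, so the path is blocked at N4.
At least one path is unblocked, so d-separation fails.

No — N0 and N6 are not d-separated given {N2, N4}.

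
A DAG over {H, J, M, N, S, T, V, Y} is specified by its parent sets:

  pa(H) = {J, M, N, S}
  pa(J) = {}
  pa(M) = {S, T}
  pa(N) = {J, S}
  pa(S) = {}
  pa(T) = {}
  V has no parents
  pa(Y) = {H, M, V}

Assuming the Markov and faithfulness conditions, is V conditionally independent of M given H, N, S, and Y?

No — V and M are not d-separated given {H, N, S, Y}.

There are 5 undirected paths between V and M; checking each against the conditioning set {H, N, S, Y}:
  1. V → Y ← M — Y:collider[open] ⇒ active
  2. V → Y ← H ← N ← S → M — Y:collider[open]; H:chain[blocks]; N:chain[blocks]; S:fork[blocks] ⇒ blocked
  3. V → Y ← H ← J → N ← S → M — Y:collider[open]; H:chain[blocks]; J:fork[open]; N:collider[open]; S:fork[blocks] ⇒ blocked
  4. V → Y ← H ← S → M — Y:collider[open]; H:chain[blocks]; S:fork[blocks] ⇒ blocked
  5. V → Y ← H ← M — Y:collider[open]; H:chain[blocks] ⇒ blocked
At least one path is unblocked, so d-separation fails.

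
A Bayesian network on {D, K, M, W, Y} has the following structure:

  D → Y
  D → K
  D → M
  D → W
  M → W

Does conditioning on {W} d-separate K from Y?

The only undirected path from K to Y is:
  1. K ← D → Y — D:fork[open] ⇒ active
Because an active path exists, K and Y are not d-separated.

No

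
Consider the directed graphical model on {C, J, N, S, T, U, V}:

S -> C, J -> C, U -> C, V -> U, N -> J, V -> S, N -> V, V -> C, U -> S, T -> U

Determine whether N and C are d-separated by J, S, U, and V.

We examine all 6 paths between N and C:
Path 1: N → V → U → C
  V is a chain here and V is conditioned on, so the path is blocked at V.
Path 2: N → V → U → S → C
  V is a chain here and V is conditioned on, so the path is blocked at V.
Path 3: N → V → C
  V is a chain here and V is conditioned on, so the path is blocked at V.
Path 4: N → V → S ← U → C
  V is a chain here and V is conditioned on, so the path is blocked at V.
Path 5: N → V → S → C
  V is a chain here and V is conditioned on, so the path is blocked at V.
Path 6: N → J → C
  J is a chain here and J is conditioned on, so the path is blocked at J.
All paths are blocked; N ⊥ C | {J, S, U, V} holds.

Yes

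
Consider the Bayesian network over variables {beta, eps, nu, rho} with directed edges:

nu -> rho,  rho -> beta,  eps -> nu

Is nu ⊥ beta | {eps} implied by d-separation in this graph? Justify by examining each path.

No

There is one path between nu and beta:
Path 1: nu → rho → beta
  rho is a chain and rho is not conditioned on — no node blocks this path, so it is active.
At least one path is unblocked, so d-separation fails.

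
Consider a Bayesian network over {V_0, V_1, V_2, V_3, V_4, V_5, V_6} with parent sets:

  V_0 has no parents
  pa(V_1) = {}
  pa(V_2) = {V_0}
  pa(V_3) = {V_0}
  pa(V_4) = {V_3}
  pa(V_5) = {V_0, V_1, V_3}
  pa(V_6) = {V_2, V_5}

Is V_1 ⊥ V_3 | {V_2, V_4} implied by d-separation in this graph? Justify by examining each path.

Yes — V_1 and V_3 are d-separated given {V_2, V_4}.

3 paths connect V_1 and V_3; each must be blocked for d-separation to hold:
Path 1: V_1 → V_5 ← V_3
  V_5 is a collider here and neither V_5 nor any of its descendants is conditioned on, so the collider stays closed — the path is blocked at V_5.
Path 2: V_1 → V_5 → V_6 ← V_2 ← V_0 → V_3
  V_6 is a collider here and neither V_6 nor any of its descendants is conditioned on, so the collider stays closed — the path is blocked at V_6.
Path 3: V_1 → V_5 ← V_0 → V_3
  V_5 is a collider here and neither V_5 nor any of its descendants is conditioned on, so the collider stays closed — the path is blocked at V_5.
Every path is blocked, so V_1 and V_3 are d-separated given {V_2, V_4}.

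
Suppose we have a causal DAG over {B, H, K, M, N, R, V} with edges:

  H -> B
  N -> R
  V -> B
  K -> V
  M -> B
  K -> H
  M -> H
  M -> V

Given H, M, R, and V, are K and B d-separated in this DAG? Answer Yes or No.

6 paths connect K and B; each must be blocked for d-separation to hold:
  1. K → V ← M → H → B — V:collider[open]; M:fork[blocks]; H:chain[blocks] ⇒ blocked
  2. K → V ← M → B — V:collider[open]; M:fork[blocks] ⇒ blocked
  3. K → V → B — V:chain[blocks] ⇒ blocked
  4. K → H ← M → V → B — H:collider[open]; M:fork[blocks]; V:chain[blocks] ⇒ blocked
  5. K → H ← M → B — H:collider[open]; M:fork[blocks] ⇒ blocked
  6. K → H → B — H:chain[blocks] ⇒ blocked
All paths are blocked; K ⊥ B | {H, M, R, V} holds.

Yes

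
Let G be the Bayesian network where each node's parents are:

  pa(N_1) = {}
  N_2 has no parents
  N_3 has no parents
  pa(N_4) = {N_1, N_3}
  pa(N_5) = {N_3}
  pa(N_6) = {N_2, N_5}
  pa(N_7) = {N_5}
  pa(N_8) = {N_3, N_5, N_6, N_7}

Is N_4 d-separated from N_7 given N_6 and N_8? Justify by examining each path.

No — N_4 and N_7 are not d-separated given {N_6, N_8}.

6 paths connect N_4 and N_7; each must be blocked for d-separation to hold:
  1. N_4 ← N_3 → N_8 ← N_5 → N_7 — N_3:fork[open]; N_8:collider[open]; N_5:fork[open] ⇒ active
  2. N_4 ← N_3 → N_8 ← N_7 — N_3:fork[open]; N_8:collider[open] ⇒ active
  3. N_4 ← N_3 → N_8 ← N_6 ← N_5 → N_7 — N_3:fork[open]; N_8:collider[open]; N_6:chain[blocks]; N_5:fork[open] ⇒ blocked
  4. N_4 ← N_3 → N_5 → N_8 ← N_7 — N_3:fork[open]; N_5:chain[open]; N_8:collider[open] ⇒ active
  5. N_4 ← N_3 → N_5 → N_7 — N_3:fork[open]; N_5:chain[open] ⇒ active
  6. N_4 ← N_3 → N_5 → N_6 → N_8 ← N_7 — N_3:fork[open]; N_5:chain[open]; N_6:chain[blocks]; N_8:collider[open] ⇒ blocked
Because an active path exists, N_4 and N_7 are not d-separated.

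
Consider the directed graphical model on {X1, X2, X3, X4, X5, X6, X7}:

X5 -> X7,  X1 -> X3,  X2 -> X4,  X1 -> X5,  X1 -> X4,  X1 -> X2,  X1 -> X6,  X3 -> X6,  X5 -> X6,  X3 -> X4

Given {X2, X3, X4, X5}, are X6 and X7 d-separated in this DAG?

Yes

There are 5 undirected paths between X6 and X7; checking each against the conditioning set {X2, X3, X4, X5}:
Path 1: X6 ← X3 → X4 ← X1 → X5 → X7
  X3 is a fork here and X3 is conditioned on, so the path is blocked at X3.
Path 2: X6 ← X3 → X4 ← X2 ← X1 → X5 → X7
  X3 is a fork here and X3 is conditioned on, so the path is blocked at X3.
Path 3: X6 ← X3 ← X1 → X5 → X7
  X3 is a chain here and X3 is conditioned on, so the path is blocked at X3.
Path 4: X6 ← X1 → X5 → X7
  X5 is a chain here and X5 is conditioned on, so the path is blocked at X5.
Path 5: X6 ← X5 → X7
  X5 is a fork here and X5 is conditioned on, so the path is blocked at X5.
Since every path is blocked, d-separation holds.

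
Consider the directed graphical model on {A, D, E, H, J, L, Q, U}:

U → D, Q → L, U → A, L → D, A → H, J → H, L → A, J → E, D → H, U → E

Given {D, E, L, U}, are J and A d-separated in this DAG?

Yes

We examine all 6 paths between J and A:
Path 1: J → H ← D ← L → A
  H is a collider here and neither H nor any of its descendants is conditioned on, so the collider stays closed — the path is blocked at H.
Path 2: J → H ← D ← U → A
  H is a collider here and neither H nor any of its descendants is conditioned on, so the collider stays closed — the path is blocked at H.
Path 3: J → H ← A
  H is a collider here and neither H nor any of its descendants is conditioned on, so the collider stays closed — the path is blocked at H.
Path 4: J → E ← U → D ← L → A
  U is a fork here and U is conditioned on, so the path is blocked at U.
Path 5: J → E ← U → D → H ← A
  U is a fork here and U is conditioned on, so the path is blocked at U.
Path 6: J → E ← U → A
  U is a fork here and U is conditioned on, so the path is blocked at U.
Every path is blocked, so J and A are d-separated given {D, E, L, U}.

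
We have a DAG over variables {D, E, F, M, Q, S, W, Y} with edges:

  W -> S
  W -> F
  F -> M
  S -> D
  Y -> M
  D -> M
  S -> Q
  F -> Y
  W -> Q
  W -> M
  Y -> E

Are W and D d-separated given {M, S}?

Enumerating the 5 paths from W to D and testing each for blocking by {M, S}:
Path 1: W → M ← D
  M is a collider and M is conditioned on, which opens it — no node blocks this path, so it is active.
Path 2: W → Q ← S → D
  Q is a collider here and neither Q nor any of its descendants is conditioned on, so the collider stays closed — the path is blocked at Q.
Path 3: W → S → D
  S is a chain here and S is conditioned on, so the path is blocked at S.
Path 4: W → F → M ← D
  F is a chain and F is not conditioned on; M is a collider and M is conditioned on, which opens it — no node blocks this path, so it is active.
Path 5: W → F → Y → M ← D
  F is a chain and F is not conditioned on; Y is a chain and Y is not conditioned on; M is a collider and M is conditioned on, which opens it — no node blocks this path, so it is active.
At least one path is unblocked, so d-separation fails.

No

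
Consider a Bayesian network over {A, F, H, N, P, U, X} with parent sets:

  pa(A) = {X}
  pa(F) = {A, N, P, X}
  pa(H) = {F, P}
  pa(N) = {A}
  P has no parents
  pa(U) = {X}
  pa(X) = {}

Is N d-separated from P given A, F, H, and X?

No

There are 6 undirected paths between N and P; checking each against the conditioning set {A, F, H, X}:
  1. N → F ← P — F:collider[open] ⇒ active
  2. N → F → H ← P — F:chain[blocks]; H:collider[open] ⇒ blocked
  3. N ← A → F ← P — A:fork[blocks]; F:collider[open] ⇒ blocked
  4. N ← A → F → H ← P — A:fork[blocks]; F:chain[blocks]; H:collider[open] ⇒ blocked
  5. N ← A ← X → F ← P — A:chain[blocks]; X:fork[blocks]; F:collider[open] ⇒ blocked
  6. N ← A ← X → F → H ← P — A:chain[blocks]; X:fork[blocks]; F:chain[blocks]; H:collider[open] ⇒ blocked
At least one path is unblocked, so d-separation fails.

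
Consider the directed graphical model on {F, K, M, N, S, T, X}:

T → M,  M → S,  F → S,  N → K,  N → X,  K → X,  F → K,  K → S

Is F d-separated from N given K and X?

No

There are 4 undirected paths between F and N; checking each against the conditioning set {K, X}:
  1. F → K ← N — K:collider[open] ⇒ active
  2. F → K → X ← N — K:chain[blocks]; X:collider[open] ⇒ blocked
  3. F → S ← K ← N — S:collider[blocks]; K:chain[blocks] ⇒ blocked
  4. F → S ← K → X ← N — S:collider[blocks]; K:fork[blocks]; X:collider[open] ⇒ blocked
At least one path is unblocked, so d-separation fails.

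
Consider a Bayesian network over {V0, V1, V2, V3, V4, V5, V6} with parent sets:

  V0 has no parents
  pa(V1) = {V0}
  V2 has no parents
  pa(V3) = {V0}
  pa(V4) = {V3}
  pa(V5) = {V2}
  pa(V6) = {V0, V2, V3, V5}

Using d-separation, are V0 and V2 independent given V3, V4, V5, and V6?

We examine all 4 paths between V0 and V2:
Path 1: V0 → V6 ← V5 ← V2
  V5 is a chain here and V5 is conditioned on, so the path is blocked at V5.
Path 2: V0 → V6 ← V2
  V6 is a collider and V6 is conditioned on, which opens it — no node blocks this path, so it is active.
Path 3: V0 → V3 → V6 ← V5 ← V2
  V3 is a chain here and V3 is conditioned on, so the path is blocked at V3.
Path 4: V0 → V3 → V6 ← V2
  V3 is a chain here and V3 is conditioned on, so the path is blocked at V3.
Because an active path exists, V0 and V2 are not d-separated.

No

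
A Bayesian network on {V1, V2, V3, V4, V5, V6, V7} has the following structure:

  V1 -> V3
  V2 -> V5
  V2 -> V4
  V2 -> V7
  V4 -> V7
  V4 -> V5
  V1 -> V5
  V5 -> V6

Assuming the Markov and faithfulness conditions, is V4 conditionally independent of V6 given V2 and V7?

There are 3 undirected paths between V4 and V6; checking each against the conditioning set {V2, V7}:
Path 1: V4 → V5 → V6
  V5 is a chain and V5 is not conditioned on — no node blocks this path, so it is active.
Path 2: V4 → V7 ← V2 → V5 → V6
  V2 is a fork here and V2 is conditioned on, so the path is blocked at V2.
Path 3: V4 ← V2 → V5 → V6
  V2 is a fork here and V2 is conditioned on, so the path is blocked at V2.
At least one path is unblocked, so d-separation fails.

No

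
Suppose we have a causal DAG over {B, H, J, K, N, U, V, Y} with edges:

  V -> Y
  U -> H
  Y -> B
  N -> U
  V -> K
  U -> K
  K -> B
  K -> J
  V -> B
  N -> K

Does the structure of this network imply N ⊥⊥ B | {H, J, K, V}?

Enumerating the 6 paths from N to B and testing each for blocking by {H, J, K, V}:
Path 1: N → K ← V → Y → B
  V is a fork here and V is conditioned on, so the path is blocked at V.
Path 2: N → K ← V → B
  V is a fork here and V is conditioned on, so the path is blocked at V.
Path 3: N → K → B
  K is a chain here and K is conditioned on, so the path is blocked at K.
Path 4: N → U → K ← V → Y → B
  V is a fork here and V is conditioned on, so the path is blocked at V.
Path 5: N → U → K ← V → B
  V is a fork here and V is conditioned on, so the path is blocked at V.
Path 6: N → U → K → B
  K is a chain here and K is conditioned on, so the path is blocked at K.
Every path is blocked, so N and B are d-separated given {H, J, K, V}.

Yes — N and B are d-separated given {H, J, K, V}.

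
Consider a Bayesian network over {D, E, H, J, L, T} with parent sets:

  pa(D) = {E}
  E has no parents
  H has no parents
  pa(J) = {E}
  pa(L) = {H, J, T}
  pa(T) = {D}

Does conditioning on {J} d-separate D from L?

There are 2 undirected paths between D and L; checking each against the conditioning set {J}:
  1. D ← E → J → L — E:fork[open]; J:chain[blocks] ⇒ blocked
  2. D → T → L — T:chain[open] ⇒ active
Since the path D → T → L is active, D and L are not d-separated given {J}.

No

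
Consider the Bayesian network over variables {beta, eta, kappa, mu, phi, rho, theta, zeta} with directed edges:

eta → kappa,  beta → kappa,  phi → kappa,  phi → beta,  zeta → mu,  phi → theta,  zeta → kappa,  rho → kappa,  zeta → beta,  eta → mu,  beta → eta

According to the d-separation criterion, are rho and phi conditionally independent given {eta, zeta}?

Yes — rho and phi are d-separated given {eta, zeta}.

There are 6 undirected paths between rho and phi; checking each against the conditioning set {eta, zeta}:
Path 1: rho → kappa ← phi
  kappa is a collider here and neither kappa nor any of its descendants is conditioned on, so the collider stays closed — the path is blocked at kappa.
Path 2: rho → kappa ← beta ← phi
  kappa is a collider here and neither kappa nor any of its descendants is conditioned on, so the collider stays closed — the path is blocked at kappa.
Path 3: rho → kappa ← eta → mu ← zeta → beta ← phi
  kappa is a collider here and neither kappa nor any of its descendants is conditioned on, so the collider stays closed — the path is blocked at kappa.
Path 4: rho → kappa ← eta ← beta ← phi
  kappa is a collider here and neither kappa nor any of its descendants is conditioned on, so the collider stays closed — the path is blocked at kappa.
Path 5: rho → kappa ← zeta → mu ← eta ← beta ← phi
  kappa is a collider here and neither kappa nor any of its descendants is conditioned on, so the collider stays closed — the path is blocked at kappa.
Path 6: rho → kappa ← zeta → beta ← phi
  kappa is a collider here and neither kappa nor any of its descendants is conditioned on, so the collider stays closed — the path is blocked at kappa.
Since every path is blocked, d-separation holds.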